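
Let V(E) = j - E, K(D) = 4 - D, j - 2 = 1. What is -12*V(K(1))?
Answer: 0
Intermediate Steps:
j = 3 (j = 2 + 1 = 3)
V(E) = 3 - E
-12*V(K(1)) = -12*(3 - (4 - 1*1)) = -12*(3 - (4 - 1)) = -12*(3 - 1*3) = -12*(3 - 3) = -12*0 = 0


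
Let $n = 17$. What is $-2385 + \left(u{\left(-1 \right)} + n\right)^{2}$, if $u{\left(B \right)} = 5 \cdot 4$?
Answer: $-1016$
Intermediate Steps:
$u{\left(B \right)} = 20$
$-2385 + \left(u{\left(-1 \right)} + n\right)^{2} = -2385 + \left(20 + 17\right)^{2} = -2385 + 37^{2} = -2385 + 1369 = -1016$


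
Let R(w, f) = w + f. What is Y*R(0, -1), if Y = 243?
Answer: -243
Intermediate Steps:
R(w, f) = f + w
Y*R(0, -1) = 243*(-1 + 0) = 243*(-1) = -243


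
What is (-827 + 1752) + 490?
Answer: 1415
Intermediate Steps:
(-827 + 1752) + 490 = 925 + 490 = 1415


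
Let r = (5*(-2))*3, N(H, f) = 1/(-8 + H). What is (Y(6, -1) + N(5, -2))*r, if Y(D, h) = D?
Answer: -170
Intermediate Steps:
r = -30 (r = -10*3 = -30)
(Y(6, -1) + N(5, -2))*r = (6 + 1/(-8 + 5))*(-30) = (6 + 1/(-3))*(-30) = (6 - ⅓)*(-30) = (17/3)*(-30) = -170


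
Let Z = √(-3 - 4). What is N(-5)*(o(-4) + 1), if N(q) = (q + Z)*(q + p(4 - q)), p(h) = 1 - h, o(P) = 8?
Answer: 585 - 117*I*√7 ≈ 585.0 - 309.55*I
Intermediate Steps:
Z = I*√7 (Z = √(-7) = I*√7 ≈ 2.6458*I)
N(q) = (-3 + 2*q)*(q + I*√7) (N(q) = (q + I*√7)*(q + (1 - (4 - q))) = (q + I*√7)*(q + (1 + (-4 + q))) = (q + I*√7)*(q + (-3 + q)) = (q + I*√7)*(-3 + 2*q) = (-3 + 2*q)*(q + I*√7))
N(-5)*(o(-4) + 1) = ((-5)² - 5*(-3 - 5) + I*(-5)*√7 + I*√7*(-3 - 5))*(8 + 1) = (25 - 5*(-8) - 5*I*√7 + I*√7*(-8))*9 = (25 + 40 - 5*I*√7 - 8*I*√7)*9 = (65 - 13*I*√7)*9 = 585 - 117*I*√7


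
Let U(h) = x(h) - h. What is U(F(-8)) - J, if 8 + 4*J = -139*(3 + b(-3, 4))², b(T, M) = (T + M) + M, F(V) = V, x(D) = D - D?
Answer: 2234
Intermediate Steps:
x(D) = 0
b(T, M) = T + 2*M (b(T, M) = (M + T) + M = T + 2*M)
U(h) = -h (U(h) = 0 - h = -h)
J = -2226 (J = -2 + (-139*(3 + (-3 + 2*4))²)/4 = -2 + (-139*(3 + (-3 + 8))²)/4 = -2 + (-139*(3 + 5)²)/4 = -2 + (-139*8²)/4 = -2 + (-139*64)/4 = -2 + (¼)*(-8896) = -2 - 2224 = -2226)
U(F(-8)) - J = -1*(-8) - 1*(-2226) = 8 + 2226 = 2234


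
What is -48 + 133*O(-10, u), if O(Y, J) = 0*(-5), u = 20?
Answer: -48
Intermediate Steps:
O(Y, J) = 0
-48 + 133*O(-10, u) = -48 + 133*0 = -48 + 0 = -48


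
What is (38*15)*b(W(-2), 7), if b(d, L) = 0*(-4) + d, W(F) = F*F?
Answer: 2280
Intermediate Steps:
W(F) = F²
b(d, L) = d (b(d, L) = 0 + d = d)
(38*15)*b(W(-2), 7) = (38*15)*(-2)² = 570*4 = 2280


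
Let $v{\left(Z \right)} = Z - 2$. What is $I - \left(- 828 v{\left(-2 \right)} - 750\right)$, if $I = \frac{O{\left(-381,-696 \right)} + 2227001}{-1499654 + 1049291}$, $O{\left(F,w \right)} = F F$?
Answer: $- \frac{1156202168}{450363} \approx -2567.3$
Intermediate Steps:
$v{\left(Z \right)} = -2 + Z$
$O{\left(F,w \right)} = F^{2}$
$I = - \frac{2372162}{450363}$ ($I = \frac{\left(-381\right)^{2} + 2227001}{-1499654 + 1049291} = \frac{145161 + 2227001}{-450363} = 2372162 \left(- \frac{1}{450363}\right) = - \frac{2372162}{450363} \approx -5.2672$)
$I - \left(- 828 v{\left(-2 \right)} - 750\right) = - \frac{2372162}{450363} - \left(- 828 \left(-2 - 2\right) - 750\right) = - \frac{2372162}{450363} - \left(\left(-828\right) \left(-4\right) - 750\right) = - \frac{2372162}{450363} - \left(3312 - 750\right) = - \frac{2372162}{450363} - 2562 = - \frac{1156202168}{450363}$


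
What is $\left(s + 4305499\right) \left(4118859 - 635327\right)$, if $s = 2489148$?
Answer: $23669370253204$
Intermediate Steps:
$\left(s + 4305499\right) \left(4118859 - 635327\right) = \left(2489148 + 4305499\right) \left(4118859 - 635327\right) = 6794647 \cdot 3483532 = 23669370253204$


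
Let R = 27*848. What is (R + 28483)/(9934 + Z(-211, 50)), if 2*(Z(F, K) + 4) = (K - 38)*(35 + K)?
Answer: 51379/10440 ≈ 4.9214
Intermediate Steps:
Z(F, K) = -4 + (-38 + K)*(35 + K)/2 (Z(F, K) = -4 + ((K - 38)*(35 + K))/2 = -4 + ((-38 + K)*(35 + K))/2 = -4 + (-38 + K)*(35 + K)/2)
R = 22896
(R + 28483)/(9934 + Z(-211, 50)) = (22896 + 28483)/(9934 + (-669 + (½)*50² - 3/2*50)) = 51379/(9934 + (-669 + (½)*2500 - 75)) = 51379/(9934 + (-669 + 1250 - 75)) = 51379/(9934 + 506) = 51379/10440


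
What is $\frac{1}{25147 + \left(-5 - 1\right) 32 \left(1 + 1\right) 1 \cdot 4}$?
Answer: $\frac{1}{23611} \approx 4.2353 \cdot 10^{-5}$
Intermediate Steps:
$\frac{1}{25147 + \left(-5 - 1\right) 32 \left(1 + 1\right) 1 \cdot 4} = \frac{1}{25147 + \left(-6\right) 32 \cdot 2 \cdot 1 \cdot 4} = \frac{1}{25147 - 192 \cdot 2 \cdot 4} = \frac{1}{25147 - 1536} = \frac{1}{23611}$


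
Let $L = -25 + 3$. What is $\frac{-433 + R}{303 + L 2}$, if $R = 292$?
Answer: $- \frac{141}{259} \approx -0.5444$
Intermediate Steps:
$L = -22$
$\frac{-433 + R}{303 + L 2} = \frac{-433 + 292}{303 - 44} = - \frac{141}{303 - 44} = - \frac{141}{259}$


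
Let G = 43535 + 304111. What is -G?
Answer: -347646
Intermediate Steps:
G = 347646
-G = -1*347646 = -347646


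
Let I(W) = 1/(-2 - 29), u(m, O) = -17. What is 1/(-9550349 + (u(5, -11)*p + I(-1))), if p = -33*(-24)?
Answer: -31/296478204 ≈ -1.0456e-7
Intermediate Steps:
p = 792
I(W) = -1/31 (I(W) = 1/(-31) = -1/31)
1/(-9550349 + (u(5, -11)*p + I(-1))) = 1/(-9550349 + (-17*792 - 1/31)) = 1/(-9550349 + (-13464 - 1/31)) = 1/(-9550349 - 417385/31) = 1/(-296478204/31) = -31/296478204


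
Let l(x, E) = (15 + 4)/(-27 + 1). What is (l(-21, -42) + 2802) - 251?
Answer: 66307/26 ≈ 2550.3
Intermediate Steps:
l(x, E) = -19/26 (l(x, E) = 19/(-26) = 19*(-1/26) = -19/26)
(l(-21, -42) + 2802) - 251 = (-19/26 + 2802) - 251 = 72833/26 - 251 = 66307/26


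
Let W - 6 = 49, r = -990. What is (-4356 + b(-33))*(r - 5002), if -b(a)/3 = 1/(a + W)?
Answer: 287121660/11 ≈ 2.6102e+7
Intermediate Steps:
W = 55 (W = 6 + 49 = 55)
b(a) = -3/(55 + a) (b(a) = -3/(a + 55) = -3/(55 + a))
(-4356 + b(-33))*(r - 5002) = (-4356 - 3/(55 - 33))*(-990 - 5002) = (-4356 - 3/22)*(-5992) = -95835/22*(-5992) = 287121660/11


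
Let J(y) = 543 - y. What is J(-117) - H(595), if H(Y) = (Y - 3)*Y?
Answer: -351580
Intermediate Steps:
H(Y) = Y*(-3 + Y) (H(Y) = (-3 + Y)*Y = Y*(-3 + Y))
J(-117) - H(595) = (543 - 1*(-117)) - 595*(-3 + 595) = (543 + 117) - 595*592 = 660 - 1*352240 = 660 - 352240 = -351580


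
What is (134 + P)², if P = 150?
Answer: 80656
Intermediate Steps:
(134 + P)² = (134 + 150)² = 284² = 80656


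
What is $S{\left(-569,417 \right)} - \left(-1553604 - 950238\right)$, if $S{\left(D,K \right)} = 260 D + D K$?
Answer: $2118629$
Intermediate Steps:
$S{\left(-569,417 \right)} - \left(-1553604 - 950238\right) = - 569 \left(260 + 417\right) - \left(-1553604 - 950238\right) = \left(-569\right) 677 - \left(-1553604 - 950238\right) = -385213 - -2503842 = -385213 + 2503842 = 2118629$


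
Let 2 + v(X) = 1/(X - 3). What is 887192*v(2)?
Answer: -2661576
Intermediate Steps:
v(X) = -2 + 1/(-3 + X) (v(X) = -2 + 1/(X - 3) = -2 + 1/(-3 + X))
887192*v(2) = 887192*((7 - 2*2)/(-3 + 2)) = 887192*((7 - 4)/(-1)) = 887192*(-1*3) = 887192*(-3) = -2661576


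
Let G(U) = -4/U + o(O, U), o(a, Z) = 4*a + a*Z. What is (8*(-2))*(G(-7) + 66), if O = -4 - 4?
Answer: -10144/7 ≈ -1449.1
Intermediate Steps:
O = -8
o(a, Z) = 4*a + Z*a
G(U) = -32 - 8*U - 4/U (G(U) = -4/U - 8*(4 + U) = -4/U + (-32 - 8*U) = -32 - 8*U - 4/U)
(8*(-2))*(G(-7) + 66) = (8*(-2))*((-32 - 8*(-7) - 4/(-7)) + 66) = -16*((-32 + 56 - 4*(-1/7)) + 66) = -16*((-32 + 56 + 4/7) + 66) = -16*(172/7 + 66) = -16*634/7 = -10144/7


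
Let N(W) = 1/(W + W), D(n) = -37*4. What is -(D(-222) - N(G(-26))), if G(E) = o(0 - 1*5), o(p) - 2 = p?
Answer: 887/6 ≈ 147.83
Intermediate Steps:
D(n) = -148
o(p) = 2 + p
G(E) = -3 (G(E) = 2 + (0 - 1*5) = 2 + (0 - 5) = 2 - 5 = -3)
N(W) = 1/(2*W)
-(D(-222) - N(G(-26))) = -(-148 - 1/(2*(-3))) = -(-148 - (-1)/(2*3)) = -(-148 - 1*(-⅙)) = -(-148 + ⅙) = -1*(-887/6) = 887/6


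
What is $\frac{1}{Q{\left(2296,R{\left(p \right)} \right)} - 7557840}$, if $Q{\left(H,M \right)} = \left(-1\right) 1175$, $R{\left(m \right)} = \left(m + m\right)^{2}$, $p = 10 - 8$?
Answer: $- \frac{1}{7559015} \approx -1.3229 \cdot 10^{-7}$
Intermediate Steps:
$p = 2$
$R{\left(m \right)} = 4 m^{2}$ ($R{\left(m \right)} = \left(2 m\right)^{2} = 4 m^{2}$)
$Q{\left(H,M \right)} = -1175$
$\frac{1}{Q{\left(2296,R{\left(p \right)} \right)} - 7557840} = \frac{1}{-1175 - 7557840} = \frac{1}{-7559015} = - \frac{1}{7559015}$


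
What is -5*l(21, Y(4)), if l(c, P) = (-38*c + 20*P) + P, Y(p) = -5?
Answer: 4515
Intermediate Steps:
l(c, P) = -38*c + 21*P
-5*l(21, Y(4)) = -5*(-38*21 + 21*(-5)) = -5*(-798 - 105) = -5*(-903) = 4515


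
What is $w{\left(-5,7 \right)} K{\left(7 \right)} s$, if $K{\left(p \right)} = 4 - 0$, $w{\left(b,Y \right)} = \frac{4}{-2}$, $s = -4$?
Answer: $32$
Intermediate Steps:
$w{\left(b,Y \right)} = -2$ ($w{\left(b,Y \right)} = 4 \left(- \frac{1}{2}\right) = -2$)
$K{\left(p \right)} = 4$ ($K{\left(p \right)} = 4 + 0 = 4$)
$w{\left(-5,7 \right)} K{\left(7 \right)} s = \left(-2\right) 4 \left(-4\right) = \left(-8\right) \left(-4\right) = 32$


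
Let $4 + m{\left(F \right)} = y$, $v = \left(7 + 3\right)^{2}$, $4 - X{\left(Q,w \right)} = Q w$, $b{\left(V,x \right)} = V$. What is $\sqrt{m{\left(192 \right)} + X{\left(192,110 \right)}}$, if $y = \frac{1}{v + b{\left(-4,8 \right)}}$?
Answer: $\frac{i \sqrt{12165114}}{24} \approx 145.33 i$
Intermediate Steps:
$X{\left(Q,w \right)} = 4 - Q w$
$v = 100$ ($v = 10^{2} = 100$)
$y = \frac{1}{96}$ ($y = \frac{1}{100 - 4} = \frac{1}{96} \approx 0.010417$)
$m{\left(F \right)} = - \frac{383}{96}$ ($m{\left(F \right)} = -4 + \frac{1}{96} = - \frac{383}{96}$)
$\sqrt{m{\left(192 \right)} + X{\left(192,110 \right)}} = \sqrt{- \frac{383}{96} + \left(4 - 192 \cdot 110\right)} = \sqrt{- \frac{383}{96} + \left(4 - 21120\right)} = \sqrt{- \frac{383}{96} - 21116} = \sqrt{- \frac{2027519}{96}} = \frac{i \sqrt{12165114}}{24}$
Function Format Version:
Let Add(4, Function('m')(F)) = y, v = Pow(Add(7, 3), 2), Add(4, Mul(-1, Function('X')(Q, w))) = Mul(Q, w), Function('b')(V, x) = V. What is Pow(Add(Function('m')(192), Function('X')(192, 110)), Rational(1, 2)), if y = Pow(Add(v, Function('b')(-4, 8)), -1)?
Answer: Mul(Rational(1, 24), I, Pow(12165114, Rational(1, 2))) ≈ Mul(145.33, I)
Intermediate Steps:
Function('X')(Q, w) = Add(4, Mul(-1, Q, w)) (Function('X')(Q, w) = Add(4, Mul(-1, Mul(Q, w))) = Add(4, Mul(-1, Q, w)))
v = 100 (v = Pow(10, 2) = 100)
y = Rational(1, 96) (y = Pow(Add(100, -4), -1) = Pow(96, -1) = Rational(1, 96) ≈ 0.010417)
Function('m')(F) = Rational(-383, 96) (Function('m')(F) = Add(-4, Rational(1, 96)) = Rational(-383, 96))
Pow(Add(Function('m')(192), Function('X')(192, 110)), Rational(1, 2)) = Pow(Add(Rational(-383, 96), Add(4, Mul(-1, 192, 110))), Rational(1, 2)) = Pow(Add(Rational(-383, 96), Add(4, -21120)), Rational(1, 2)) = Pow(Add(Rational(-383, 96), -21116), Rational(1, 2)) = Pow(Rational(-2027519, 96), Rational(1, 2)) = Mul(Rational(1, 24), I, Pow(12165114, Rational(1, 2)))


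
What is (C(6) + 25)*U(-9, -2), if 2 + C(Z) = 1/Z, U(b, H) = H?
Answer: -139/3 ≈ -46.333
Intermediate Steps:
C(Z) = -2 + 1/Z
(C(6) + 25)*U(-9, -2) = ((-2 + 1/6) + 25)*(-2) = (-11/6 + 25)*(-2) = (139/6)*(-2) = -139/3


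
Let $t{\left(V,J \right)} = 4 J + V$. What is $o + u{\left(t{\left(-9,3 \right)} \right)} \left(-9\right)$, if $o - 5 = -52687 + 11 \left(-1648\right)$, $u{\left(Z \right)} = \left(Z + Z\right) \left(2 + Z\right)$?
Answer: $-71080$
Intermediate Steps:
$t{\left(V,J \right)} = V + 4 J$
$u{\left(Z \right)} = 2 Z \left(2 + Z\right)$
$o = -70810$ ($o = 5 + \left(-52687 + 11 \left(-1648\right)\right) = 5 - 70815 = -70810$)
$o + u{\left(t{\left(-9,3 \right)} \right)} \left(-9\right) = -70810 + 2 \left(-9 + 4 \cdot 3\right) \left(2 + \left(-9 + 4 \cdot 3\right)\right) \left(-9\right) = -70810 + 2 \left(-9 + 12\right) \left(2 + \left(-9 + 12\right)\right) \left(-9\right) = -70810 + 2 \cdot 3 \left(2 + 3\right) \left(-9\right) = -70810 + 2 \cdot 3 \cdot 5 \left(-9\right) = -70810 + 30 \left(-9\right) = -70810 - 270 = -71080$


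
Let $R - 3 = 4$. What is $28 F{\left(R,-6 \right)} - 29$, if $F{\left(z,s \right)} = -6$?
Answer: $-197$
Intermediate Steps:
$R = 7$ ($R = 3 + 4 = 7$)
$28 F{\left(R,-6 \right)} - 29 = 28 \left(-6\right) - 29 = -168 - 29 = -197$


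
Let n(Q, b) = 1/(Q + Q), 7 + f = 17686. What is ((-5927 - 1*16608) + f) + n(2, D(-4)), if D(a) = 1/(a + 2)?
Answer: -19423/4 ≈ -4855.8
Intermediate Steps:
D(a) = 1/(2 + a)
f = 17679 (f = -7 + 17686 = 17679)
n(Q, b) = 1/(2*Q)
((-5927 - 1*16608) + f) + n(2, D(-4)) = ((-5927 - 1*16608) + 17679) + (1/2)/2 = ((-5927 - 16608) + 17679) + (1/2)*(1/2) = (-22535 + 17679) + 1/4 = -4856 + 1/4 = -19423/4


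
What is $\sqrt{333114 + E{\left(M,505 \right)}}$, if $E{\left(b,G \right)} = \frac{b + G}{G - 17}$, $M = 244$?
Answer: $\frac{\sqrt{19832366482}}{244} \approx 577.16$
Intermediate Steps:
$E{\left(b,G \right)} = \frac{G + b}{-17 + G}$
$\sqrt{333114 + E{\left(M,505 \right)}} = \sqrt{333114 + \frac{505 + 244}{-17 + 505}} = \sqrt{333114 + \frac{1}{488} \cdot 749} = \sqrt{333114 + \frac{749}{488}} = \sqrt{\frac{162560381}{488}} = \frac{\sqrt{19832366482}}{244}$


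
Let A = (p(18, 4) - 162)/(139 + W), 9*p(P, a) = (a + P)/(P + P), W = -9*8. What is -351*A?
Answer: 341029/402 ≈ 848.33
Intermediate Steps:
W = -72
p(P, a) = (P + a)/(18*P) (p(P, a) = ((a + P)/(P + P))/9 = ((P + a)/((2*P)))/9 = ((P + a)*(1/(2*P)))/9 = ((P + a)/(2*P))/9 = (P + a)/(18*P))
A = -26233/10854 (A = ((1/18)*(18 + 4)/18 - 162)/(139 - 72) = ((1/18)*(1/18)*22 - 162)/67 = (11/162 - 162)*(1/67) = -26233/162*1/67 = -26233/10854 ≈ -2.4169)
-351*A = -351*(-26233/10854) = 341029/402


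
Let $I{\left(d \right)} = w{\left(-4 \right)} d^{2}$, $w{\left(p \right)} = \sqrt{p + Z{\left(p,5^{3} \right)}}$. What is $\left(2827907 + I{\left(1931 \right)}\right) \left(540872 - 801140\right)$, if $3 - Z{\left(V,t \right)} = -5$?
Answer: $-2676968034972$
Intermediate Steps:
$Z{\left(V,t \right)} = 8$ ($Z{\left(V,t \right)} = 3 - -5 = 3 + 5 = 8$)
$w{\left(p \right)} = \sqrt{8 + p}$ ($w{\left(p \right)} = \sqrt{p + 8} = \sqrt{8 + p}$)
$I{\left(d \right)} = 2 d^{2}$ ($I{\left(d \right)} = \sqrt{8 - 4} d^{2} = \sqrt{4} d^{2} = 2 d^{2}$)
$\left(2827907 + I{\left(1931 \right)}\right) \left(540872 - 801140\right) = \left(2827907 + 2 \cdot 1931^{2}\right) \left(540872 - 801140\right) = \left(2827907 + 2 \cdot 3728761\right) \left(-260268\right) = \left(2827907 + 7457522\right) \left(-260268\right) = 10285429 \left(-260268\right) = -2676968034972$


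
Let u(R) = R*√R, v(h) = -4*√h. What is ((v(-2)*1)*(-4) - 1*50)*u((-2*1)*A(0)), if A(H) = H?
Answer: 0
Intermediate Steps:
u(R) = R^(3/2)
((v(-2)*1)*(-4) - 1*50)*u((-2*1)*A(0)) = ((-4*I*√2*1)*(-4) - 1*50)*(-2*1*0)^(3/2) = ((-4*I*√2*1)*(-4) - 50)*(-2*0)^(3/2) = ((-4*I*√2*1)*(-4) - 50)*0^(3/2) = (-4*I*√2*(-4) - 50)*0 = (16*I*√2 - 50)*0 = (-50 + 16*I*√2)*0 = 0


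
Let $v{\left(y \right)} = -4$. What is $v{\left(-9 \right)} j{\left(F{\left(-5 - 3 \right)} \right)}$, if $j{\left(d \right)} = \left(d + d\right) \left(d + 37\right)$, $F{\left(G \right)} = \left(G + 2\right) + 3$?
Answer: $816$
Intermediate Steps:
$F{\left(G \right)} = 5 + G$ ($F{\left(G \right)} = \left(2 + G\right) + 3 = 5 + G$)
$j{\left(d \right)} = 2 d \left(37 + d\right)$
$v{\left(-9 \right)} j{\left(F{\left(-5 - 3 \right)} \right)} = - 4 \cdot 2 \left(5 - 8\right) \left(37 + \left(5 - 8\right)\right) = - 4 \cdot 2 \left(-3\right) \left(37 - 3\right) = - 4 \cdot 2 \left(-3\right) 34 = \left(-4\right) \left(-204\right) = 816$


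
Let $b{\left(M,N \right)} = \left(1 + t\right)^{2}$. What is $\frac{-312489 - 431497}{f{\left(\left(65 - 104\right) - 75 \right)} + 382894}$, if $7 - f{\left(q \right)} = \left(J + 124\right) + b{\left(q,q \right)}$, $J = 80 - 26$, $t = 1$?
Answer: $- \frac{743986}{382719} \approx -1.9439$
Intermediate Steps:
$b{\left(M,N \right)} = 4$ ($b{\left(M,N \right)} = \left(1 + 1\right)^{2} = 2^{2} = 4$)
$J = 54$ ($J = 80 - 26 = 54$)
$f{\left(q \right)} = -175$ ($f{\left(q \right)} = 7 - \left(\left(54 + 124\right) + 4\right) = 7 - \left(178 + 4\right) = 7 - 182 = -175$)
$\frac{-312489 - 431497}{f{\left(\left(65 - 104\right) - 75 \right)} + 382894} = \frac{-312489 - 431497}{-175 + 382894} = - \frac{743986}{382719}$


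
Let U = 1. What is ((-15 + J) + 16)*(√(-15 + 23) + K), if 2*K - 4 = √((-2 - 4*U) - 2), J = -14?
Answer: -26 - 13*√2*(2 + I) ≈ -62.77 - 18.385*I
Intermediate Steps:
K = 2 + I*√2 (K = 2 + √((-2 - 4*1) - 2)/2 = 2 + √((-2 - 4) - 2)/2 = 2 + √(-6 - 2)/2 = 2 + √(-8)/2 = 2 + (2*I*√2)/2 = 2 + I*√2 ≈ 2.0 + 1.4142*I)
((-15 + J) + 16)*(√(-15 + 23) + K) = ((-15 - 14) + 16)*(√(-15 + 23) + (2 + I*√2)) = (-29 + 16)*(√8 + (2 + I*√2)) = -13*(2*√2 + (2 + I*√2)) = -13*(2 + 2*√2 + I*√2) = -26 - 26*√2 - 13*I*√2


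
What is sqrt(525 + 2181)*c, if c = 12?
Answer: 12*sqrt(2706) ≈ 624.23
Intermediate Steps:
sqrt(525 + 2181)*c = sqrt(525 + 2181)*12 = sqrt(2706)*12 = 12*sqrt(2706)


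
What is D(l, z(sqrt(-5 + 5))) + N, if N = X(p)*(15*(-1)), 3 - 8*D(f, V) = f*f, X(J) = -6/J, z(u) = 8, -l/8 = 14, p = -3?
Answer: -12781/8 ≈ -1597.6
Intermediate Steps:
l = -112 (l = -8*14 = -112)
D(f, V) = 3/8 - f**2/8 (D(f, V) = 3/8 - f*f/8 = 3/8 - f**2/8)
N = -30 (N = (-6/(-3))*(15*(-1)) = -6*(-1/3)*(-15) = 2*(-15) = -30)
D(l, z(sqrt(-5 + 5))) + N = (3/8 - 1/8*(-112)**2) - 30 = (3/8 - 1/8*12544) - 30 = (3/8 - 1568) - 30 = -12541/8 - 30 = -12781/8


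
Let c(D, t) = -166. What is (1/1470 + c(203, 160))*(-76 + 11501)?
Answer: -557583415/294 ≈ -1.8965e+6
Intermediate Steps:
(1/1470 + c(203, 160))*(-76 + 11501) = (1/1470 - 166)*(-76 + 11501) = (1/1470 - 166)*11425 = -244019/1470*11425 = -557583415/294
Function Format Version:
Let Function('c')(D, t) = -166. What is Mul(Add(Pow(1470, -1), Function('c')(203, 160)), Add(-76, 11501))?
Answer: Rational(-557583415, 294) ≈ -1.8965e+6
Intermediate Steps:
Mul(Add(Pow(1470, -1), Function('c')(203, 160)), Add(-76, 11501)) = Mul(Add(Pow(1470, -1), -166), Add(-76, 11501)) = Mul(Add(Rational(1, 1470), -166), 11425) = Mul(Rational(-244019, 1470), 11425) = Rational(-557583415, 294)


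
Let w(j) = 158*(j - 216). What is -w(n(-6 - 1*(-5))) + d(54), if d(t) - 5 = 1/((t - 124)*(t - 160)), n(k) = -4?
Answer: 257956301/7420 ≈ 34765.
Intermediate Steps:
d(t) = 5 + 1/((-160 + t)*(-124 + t)) (d(t) = 5 + 1/((t - 124)*(t - 160)) = 5 + 1/((-124 + t)*(-160 + t)) = 5 + 1/((-160 + t)*(-124 + t)))
w(j) = -34128 + 158*j (w(j) = 158*(-216 + j) = -34128 + 158*j)
-w(n(-6 - 1*(-5))) + d(54) = -(-34128 + 158*(-4)) + (99201 - 1420*54 + 5*54²)/(19840 + 54² - 284*54) = -(-34128 - 632) + (99201 - 76680 + 5*2916)/(19840 + 2916 - 15336) = -1*(-34760) + (99201 - 76680 + 14580)/7420 = 34760 + (1/7420)*37101 = 34760 + 37101/7420 = 257956301/7420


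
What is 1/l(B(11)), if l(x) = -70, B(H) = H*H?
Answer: -1/70 ≈ -0.014286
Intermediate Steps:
B(H) = H**2
1/l(B(11)) = 1/(-70) = -1/70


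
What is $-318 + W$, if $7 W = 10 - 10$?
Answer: $-318$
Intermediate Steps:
$W = 0$ ($W = \frac{10 - 10}{7} = \frac{1}{7} \cdot 0 = 0$)
$-318 + W = -318 + 0 = -318$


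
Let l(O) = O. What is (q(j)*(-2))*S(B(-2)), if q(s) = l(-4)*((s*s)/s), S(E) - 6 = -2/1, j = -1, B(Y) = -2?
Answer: -32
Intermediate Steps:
S(E) = 4 (S(E) = 6 - 2/1 = 6 - 2*1 = 6 - 2 = 4)
q(s) = -4*s (q(s) = -4*s*s/s = -4*s²/s = -4*s)
(q(j)*(-2))*S(B(-2)) = (-4*(-1)*(-2))*4 = (4*(-2))*4 = -8*4 = -32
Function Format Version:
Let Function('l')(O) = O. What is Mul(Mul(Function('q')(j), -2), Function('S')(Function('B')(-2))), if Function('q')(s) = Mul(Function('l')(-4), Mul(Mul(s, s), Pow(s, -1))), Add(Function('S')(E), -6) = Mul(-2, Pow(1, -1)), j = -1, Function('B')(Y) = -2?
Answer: -32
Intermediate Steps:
Function('S')(E) = 4 (Function('S')(E) = Add(6, Mul(-2, Pow(1, -1))) = Add(6, Mul(-2, 1)) = Add(6, -2) = 4)
Function('q')(s) = Mul(-4, s) (Function('q')(s) = Mul(-4, Mul(Mul(s, s), Pow(s, -1))) = Mul(-4, Mul(Pow(s, 2), Pow(s, -1))) = Mul(-4, s))
Mul(Mul(Function('q')(j), -2), Function('S')(Function('B')(-2))) = Mul(Mul(Mul(-4, -1), -2), 4) = Mul(Mul(4, -2), 4) = Mul(-8, 4) = -32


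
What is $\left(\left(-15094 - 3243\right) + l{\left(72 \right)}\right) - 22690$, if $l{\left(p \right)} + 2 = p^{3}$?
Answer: $332219$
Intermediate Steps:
$l{\left(p \right)} = -2 + p^{3}$
$\left(\left(-15094 - 3243\right) + l{\left(72 \right)}\right) - 22690 = \left(\left(-15094 - 3243\right) - \left(2 - 72^{3}\right)\right) - 22690 = \left(-18337 + \left(-2 + 373248\right)\right) - 22690 = \left(-18337 + 373246\right) - 22690 = 354909 - 22690 = 332219$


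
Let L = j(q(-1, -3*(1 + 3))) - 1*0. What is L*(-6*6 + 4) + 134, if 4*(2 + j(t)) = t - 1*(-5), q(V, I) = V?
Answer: 166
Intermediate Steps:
j(t) = -¾ + t/4 (j(t) = -2 + (t - 1*(-5))/4 = -2 + (t + 5)/4 = -2 + (5 + t)/4 = -2 + (5/4 + t/4) = -¾ + t/4)
L = -1 (L = (-¾ + (¼)*(-1)) - 1*0 = (-¾ - ¼) + 0 = -1 + 0 = -1)
L*(-6*6 + 4) + 134 = -(-6*6 + 4) + 134 = -(-36 + 4) + 134 = -1*(-32) + 134 = 32 + 134 = 166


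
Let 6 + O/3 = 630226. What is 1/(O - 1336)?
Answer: 1/1889324 ≈ 5.2929e-7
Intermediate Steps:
O = 1890660 (O = -18 + 3*630226 = -18 + 1890678 = 1890660)
1/(O - 1336) = 1/(1890660 - 1336) = 1/1889324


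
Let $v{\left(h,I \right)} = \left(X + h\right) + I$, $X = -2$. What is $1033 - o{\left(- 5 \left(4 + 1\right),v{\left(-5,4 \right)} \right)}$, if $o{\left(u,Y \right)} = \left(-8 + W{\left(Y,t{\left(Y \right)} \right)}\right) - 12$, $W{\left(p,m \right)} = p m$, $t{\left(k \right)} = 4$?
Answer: $1065$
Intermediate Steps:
$W{\left(p,m \right)} = m p$
$v{\left(h,I \right)} = -2 + I + h$ ($v{\left(h,I \right)} = \left(-2 + h\right) + I = -2 + I + h$)
$o{\left(u,Y \right)} = -20 + 4 Y$ ($o{\left(u,Y \right)} = \left(-8 + 4 Y\right) - 12 = -20 + 4 Y$)
$1033 - o{\left(- 5 \left(4 + 1\right),v{\left(-5,4 \right)} \right)} = 1033 - \left(-20 + 4 \left(-2 + 4 - 5\right)\right) = 1033 - \left(-20 + 4 \left(-3\right)\right) = 1033 - \left(-20 - 12\right) = 1033 - -32 = 1033 + 32 = 1065$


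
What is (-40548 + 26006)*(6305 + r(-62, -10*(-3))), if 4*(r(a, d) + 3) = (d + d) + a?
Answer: -91636413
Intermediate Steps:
r(a, d) = -3 + d/2 + a/4 (r(a, d) = -3 + ((d + d) + a)/4 = -3 + (2*d + a)/4 = -3 + (a + 2*d)/4 = -3 + (d/2 + a/4) = -3 + d/2 + a/4)
(-40548 + 26006)*(6305 + r(-62, -10*(-3))) = (-40548 + 26006)*(6305 + (-3 + (-10*(-3))/2 + (1/4)*(-62))) = -14542*(6305 + (-3 + (1/2)*30 - 31/2)) = -14542*(6305 + (-3 + 15 - 31/2)) = -14542*(6305 - 7/2) = -14542*12603/2 = -91636413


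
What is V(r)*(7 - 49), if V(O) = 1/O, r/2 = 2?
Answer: -21/2 ≈ -10.500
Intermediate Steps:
r = 4 (r = 2*2 = 4)
V(r)*(7 - 49) = (7 - 49)/4 = (¼)*(-42) = -21/2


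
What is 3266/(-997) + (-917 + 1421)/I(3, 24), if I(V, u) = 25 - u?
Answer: 499222/997 ≈ 500.72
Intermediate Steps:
3266/(-997) + (-917 + 1421)/I(3, 24) = 3266/(-997) + (-917 + 1421)/(25 - 1*24) = 3266*(-1/997) + 504/(25 - 24) = -3266/997 + 504/1 = -3266/997 + 504*1 = -3266/997 + 504 = 499222/997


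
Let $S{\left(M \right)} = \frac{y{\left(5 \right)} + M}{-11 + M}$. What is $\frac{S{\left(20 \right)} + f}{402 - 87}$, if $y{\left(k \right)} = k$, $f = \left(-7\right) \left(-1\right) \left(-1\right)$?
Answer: $- \frac{38}{2835} \approx -0.013404$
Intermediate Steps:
$f = -7$ ($f = 7 \left(-1\right) = -7$)
$S{\left(M \right)} = \frac{5 + M}{-11 + M}$
$\frac{S{\left(20 \right)} + f}{402 - 87} = \frac{\frac{5 + 20}{-11 + 20} - 7}{402 - 87} = \frac{\frac{1}{9} \cdot 25 - 7}{315} = \left(\frac{1}{9} \cdot 25 - 7\right) \frac{1}{315} = \left(\frac{25}{9} - 7\right) \frac{1}{315} = \left(- \frac{38}{9}\right) \frac{1}{315} = - \frac{38}{2835}$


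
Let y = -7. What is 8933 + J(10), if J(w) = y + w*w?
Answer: 9026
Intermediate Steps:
J(w) = -7 + w² (J(w) = -7 + w*w = -7 + w²)
8933 + J(10) = 8933 + (-7 + 10²) = 8933 + (-7 + 100) = 8933 + 93 = 9026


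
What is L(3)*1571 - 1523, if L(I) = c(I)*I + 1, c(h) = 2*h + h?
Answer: 42465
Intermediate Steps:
c(h) = 3*h
L(I) = 1 + 3*I² (L(I) = (3*I)*I + 1 = 3*I² + 1 = 1 + 3*I²)
L(3)*1571 - 1523 = (1 + 3*3²)*1571 - 1523 = (1 + 3*9)*1571 - 1523 = (1 + 27)*1571 - 1523 = 28*1571 - 1523 = 43988 - 1523 = 42465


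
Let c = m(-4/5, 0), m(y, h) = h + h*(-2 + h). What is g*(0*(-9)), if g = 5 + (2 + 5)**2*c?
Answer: 0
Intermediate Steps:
c = 0 (c = 0*(-1 + 0) = 0*(-1) = 0)
g = 5 (g = 5 + (2 + 5)**2*0 = 5 + 7**2*0 = 5 + 49*0 = 5 + 0 = 5)
g*(0*(-9)) = 5*(0*(-9)) = 5*0 = 0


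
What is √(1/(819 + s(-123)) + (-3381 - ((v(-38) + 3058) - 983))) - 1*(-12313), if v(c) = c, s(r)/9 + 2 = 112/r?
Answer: 12313 + I*√5724522152745/32505 ≈ 12313.0 + 73.607*I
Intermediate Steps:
s(r) = -18 + 1008/r (s(r) = -18 + 9*(112/r) = -18 + 1008/r)
√(1/(819 + s(-123)) + (-3381 - ((v(-38) + 3058) - 983))) - 1*(-12313) = √(1/(819 + (-18 + 1008/(-123))) + (-3381 - ((-38 + 3058) - 983))) - 1*(-12313) = √(1/(819 + (-18 + 1008*(-1/123))) + (-3381 - (3020 - 983))) + 12313 = √(1/(819 + (-18 - 336/41)) + (-3381 - 1*2037)) + 12313 = √(1/(819 - 1074/41) + (-3381 - 2037)) + 12313 = √(1/(32505/41) - 5418) + 12313 = √(41/32505 - 5418) + 12313 = √(-176112049/32505) + 12313 = I*√5724522152745/32505 + 12313 = 12313 + I*√5724522152745/32505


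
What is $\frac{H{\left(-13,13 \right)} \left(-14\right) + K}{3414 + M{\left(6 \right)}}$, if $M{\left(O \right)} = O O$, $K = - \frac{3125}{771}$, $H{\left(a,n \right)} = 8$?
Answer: $- \frac{89477}{2659950} \approx -0.033639$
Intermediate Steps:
$K = - \frac{3125}{771}$ ($K = \left(-3125\right) \frac{1}{771} = - \frac{3125}{771} \approx -4.0532$)
$M{\left(O \right)} = O^{2}$
$\frac{H{\left(-13,13 \right)} \left(-14\right) + K}{3414 + M{\left(6 \right)}} = \frac{8 \left(-14\right) - \frac{3125}{771}}{3414 + 6^{2}} = \frac{-112 - \frac{3125}{771}}{3414 + 36} = - \frac{89477}{771 \cdot 3450} = \left(- \frac{89477}{771}\right) \frac{1}{3450} = - \frac{89477}{2659950}$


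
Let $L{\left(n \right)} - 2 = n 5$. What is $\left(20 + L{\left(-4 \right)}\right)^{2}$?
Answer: $4$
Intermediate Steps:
$L{\left(n \right)} = 2 + 5 n$ ($L{\left(n \right)} = 2 + n 5 = 2 + 5 n$)
$\left(20 + L{\left(-4 \right)}\right)^{2} = \left(20 + \left(2 + 5 \left(-4\right)\right)\right)^{2} = \left(20 + \left(2 - 20\right)\right)^{2} = \left(20 - 18\right)^{2} = 2^{2} = 4$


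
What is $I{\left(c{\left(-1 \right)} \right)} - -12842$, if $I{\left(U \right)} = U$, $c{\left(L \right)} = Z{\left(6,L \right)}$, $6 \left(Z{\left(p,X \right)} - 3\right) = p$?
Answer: $12846$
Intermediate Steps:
$Z{\left(p,X \right)} = 3 + \frac{p}{6}$
$c{\left(L \right)} = 4$ ($c{\left(L \right)} = 3 + \frac{1}{6} \cdot 6 = 3 + 1 = 4$)
$I{\left(c{\left(-1 \right)} \right)} - -12842 = 4 - -12842 = 4 + 12842 = 12846$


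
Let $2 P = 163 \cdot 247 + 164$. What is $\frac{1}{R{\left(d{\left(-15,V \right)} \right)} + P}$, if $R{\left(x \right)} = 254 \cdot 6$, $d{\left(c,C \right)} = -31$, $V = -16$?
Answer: $\frac{2}{43473} \approx 4.6006 \cdot 10^{-5}$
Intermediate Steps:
$P = \frac{40425}{2}$ ($P = \frac{163 \cdot 247 + 164}{2} = \frac{40261 + 164}{2} = \frac{1}{2} \cdot 40425 = \frac{40425}{2} \approx 20213.0$)
$R{\left(x \right)} = 1524$
$\frac{1}{R{\left(d{\left(-15,V \right)} \right)} + P} = \frac{1}{1524 + \frac{40425}{2}} = \frac{1}{\frac{43473}{2}} = \frac{2}{43473}$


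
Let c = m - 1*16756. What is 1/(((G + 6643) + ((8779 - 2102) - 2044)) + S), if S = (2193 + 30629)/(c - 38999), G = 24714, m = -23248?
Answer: 79003/2843285148 ≈ 2.7786e-5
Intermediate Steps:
c = -40004 (c = -23248 - 1*16756 = -23248 - 16756 = -40004)
S = -32822/79003 (S = (2193 + 30629)/(-40004 - 38999) = 32822/(-79003) = 32822*(-1/79003) = -32822/79003 ≈ -0.41545)
1/(((G + 6643) + ((8779 - 2102) - 2044)) + S) = 1/(((24714 + 6643) + ((8779 - 2102) - 2044)) - 32822/79003) = 1/((31357 + (6677 - 2044)) - 32822/79003) = 1/((31357 + 4633) - 32822/79003) = 1/(35990 - 32822/79003) = 1/(2843285148/79003) = 79003/2843285148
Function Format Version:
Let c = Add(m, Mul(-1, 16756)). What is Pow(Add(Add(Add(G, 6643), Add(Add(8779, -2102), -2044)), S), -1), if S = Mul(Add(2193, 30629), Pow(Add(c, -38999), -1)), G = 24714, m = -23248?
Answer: Rational(79003, 2843285148) ≈ 2.7786e-5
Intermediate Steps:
c = -40004 (c = Add(-23248, Mul(-1, 16756)) = Add(-23248, -16756) = -40004)
S = Rational(-32822, 79003) (S = Mul(Add(2193, 30629), Pow(Add(-40004, -38999), -1)) = Mul(32822, Pow(-79003, -1)) = Mul(32822, Rational(-1, 79003)) = Rational(-32822, 79003) ≈ -0.41545)
Pow(Add(Add(Add(G, 6643), Add(Add(8779, -2102), -2044)), S), -1) = Pow(Add(Add(Add(24714, 6643), Add(Add(8779, -2102), -2044)), Rational(-32822, 79003)), -1) = Pow(Add(Add(31357, Add(6677, -2044)), Rational(-32822, 79003)), -1) = Pow(Add(Add(31357, 4633), Rational(-32822, 79003)), -1) = Pow(Add(35990, Rational(-32822, 79003)), -1) = Pow(Rational(2843285148, 79003), -1) = Rational(79003, 2843285148)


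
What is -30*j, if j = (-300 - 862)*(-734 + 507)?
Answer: -7913220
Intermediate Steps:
j = 263774 (j = -1162*(-227) = 263774)
-30*j = -30*263774 = -7913220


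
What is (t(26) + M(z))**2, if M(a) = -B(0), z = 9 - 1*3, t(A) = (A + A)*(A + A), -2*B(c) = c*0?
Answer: 7311616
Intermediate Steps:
B(c) = 0 (B(c) = -c*0/2 = -1/2*0 = 0)
t(A) = 4*A**2 (t(A) = (2*A)*(2*A) = 4*A**2)
z = 6 (z = 9 - 3 = 6)
M(a) = 0 (M(a) = -1*0 = 0)
(t(26) + M(z))**2 = (4*26**2 + 0)**2 = (4*676 + 0)**2 = (2704 + 0)**2 = 2704**2 = 7311616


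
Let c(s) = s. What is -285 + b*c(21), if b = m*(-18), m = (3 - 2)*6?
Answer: -2553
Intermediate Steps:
m = 6 (m = 1*6 = 6)
b = -108 (b = 6*(-18) = -108)
-285 + b*c(21) = -285 - 108*21 = -285 - 2268 = -2553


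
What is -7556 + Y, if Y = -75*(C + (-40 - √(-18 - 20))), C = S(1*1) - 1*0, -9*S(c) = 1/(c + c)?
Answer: -27311/6 + 75*I*√38 ≈ -4551.8 + 462.33*I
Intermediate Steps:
S(c) = -1/(18*c) (S(c) = -1/(9*(c + c)) = -1/(2*c)/9 = -1/(18*c))
C = -1/18 (C = -1/(18*1) - 1*0 = -1/18/1 + 0 = -1/18*1 + 0 = -1/18 + 0 = -1/18 ≈ -0.055556)
Y = 18025/6 + 75*I*√38 (Y = -75*(-1/18 + (-40 - √(-18 - 20))) = -75*(-1/18 + (-40 - √(-38))) = -75*(-1/18 + (-40 - I*√38)) = -75*(-721/18 - I*√38) = 18025/6 + 75*I*√38 ≈ 3004.2 + 462.33*I)
-7556 + Y = -7556 + (18025/6 + 75*I*√38) = -27311/6 + 75*I*√38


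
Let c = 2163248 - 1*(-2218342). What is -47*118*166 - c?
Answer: -5302226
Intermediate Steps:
c = 4381590 (c = 2163248 + 2218342 = 4381590)
-47*118*166 - c = -47*118*166 - 1*4381590 = -5546*166 - 4381590 = -920636 - 4381590 = -5302226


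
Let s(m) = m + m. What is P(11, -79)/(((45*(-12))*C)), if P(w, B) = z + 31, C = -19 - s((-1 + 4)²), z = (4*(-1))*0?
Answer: 31/19980 ≈ 0.0015516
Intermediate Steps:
s(m) = 2*m
z = 0 (z = -4*0 = 0)
C = -37 (C = -19 - 2*(-1 + 4)² = -19 - 2*3² = -19 - 2*9 = -19 - 1*18 = -19 - 18 = -37)
P(w, B) = 31 (P(w, B) = 0 + 31 = 31)
P(11, -79)/(((45*(-12))*C)) = 31/(((45*(-12))*(-37))) = 31/((-540*(-37))) = 31/19980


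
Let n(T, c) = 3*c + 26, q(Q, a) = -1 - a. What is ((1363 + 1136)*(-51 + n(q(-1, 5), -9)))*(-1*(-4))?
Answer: -519792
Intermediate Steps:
n(T, c) = 26 + 3*c
((1363 + 1136)*(-51 + n(q(-1, 5), -9)))*(-1*(-4)) = ((1363 + 1136)*(-51 + (26 + 3*(-9))))*(-1*(-4)) = (2499*(-51 + (26 - 27)))*4 = (2499*(-51 - 1))*4 = (2499*(-52))*4 = -129948*4 = -519792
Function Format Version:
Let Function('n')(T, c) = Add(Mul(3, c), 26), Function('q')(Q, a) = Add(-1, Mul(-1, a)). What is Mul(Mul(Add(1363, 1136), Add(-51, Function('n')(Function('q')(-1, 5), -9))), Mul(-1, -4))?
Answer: -519792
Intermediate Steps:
Function('n')(T, c) = Add(26, Mul(3, c))
Mul(Mul(Add(1363, 1136), Add(-51, Function('n')(Function('q')(-1, 5), -9))), Mul(-1, -4)) = Mul(Mul(Add(1363, 1136), Add(-51, Add(26, Mul(3, -9)))), Mul(-1, -4)) = Mul(Mul(2499, Add(-51, Add(26, -27))), 4) = Mul(Mul(2499, Add(-51, -1)), 4) = Mul(Mul(2499, -52), 4) = Mul(-129948, 4) = -519792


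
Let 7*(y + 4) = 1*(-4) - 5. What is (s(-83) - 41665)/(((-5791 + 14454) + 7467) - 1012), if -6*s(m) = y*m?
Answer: -1753001/634956 ≈ -2.7608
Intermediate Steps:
y = -37/7 (y = -4 + (1*(-4) - 5)/7 = -4 + (-4 - 5)/7 = -4 + (⅐)*(-9) = -4 - 9/7 = -37/7 ≈ -5.2857)
s(m) = 37*m/42 (s(m) = -(-37)*m/42 = 37*m/42)
(s(-83) - 41665)/(((-5791 + 14454) + 7467) - 1012) = ((37/42)*(-83) - 41665)/(((-5791 + 14454) + 7467) - 1012) = (-3071/42 - 41665)/((8663 + 7467) - 1012) = -1753001/(42*(16130 - 1012)) = -1753001/42/15118 = -1753001/42*1/15118 = -1753001/634956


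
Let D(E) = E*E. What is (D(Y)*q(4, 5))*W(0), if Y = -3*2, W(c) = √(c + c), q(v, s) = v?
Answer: 0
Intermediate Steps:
W(c) = √2*√c (W(c) = √(2*c) = √2*√c)
Y = -6
D(E) = E²
(D(Y)*q(4, 5))*W(0) = ((-6)²*4)*(√2*√0) = (36*4)*(√2*0) = 144*0 = 0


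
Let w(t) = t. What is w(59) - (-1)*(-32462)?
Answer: -32403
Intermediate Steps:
w(59) - (-1)*(-32462) = 59 - (-1)*(-32462) = 59 - 1*32462 = 59 - 32462 = -32403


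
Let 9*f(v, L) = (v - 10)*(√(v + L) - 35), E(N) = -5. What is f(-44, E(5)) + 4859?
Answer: 5069 - 42*I ≈ 5069.0 - 42.0*I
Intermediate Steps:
f(v, L) = (-35 + √(L + v))*(-10 + v)/9 (f(v, L) = ((v - 10)*(√(v + L) - 35))/9 = ((-10 + v)*(√(L + v) - 35))/9 = ((-10 + v)*(-35 + √(L + v)))/9 = ((-35 + √(L + v))*(-10 + v))/9 = (-35 + √(L + v))*(-10 + v)/9)
f(-44, E(5)) + 4859 = (350/9 - 35/9*(-44) - 10*√(-5 - 44)/9 + (⅑)*(-44)*√(-5 - 44)) + 4859 = (350/9 + 1540/9 - 70*I/9 + (⅑)*(-44)*√(-49)) + 4859 = (350/9 + 1540/9 - 70*I/9 + (⅑)*(-44)*(7*I)) + 4859 = (350/9 + 1540/9 - 70*I/9 - 308*I/9) + 4859 = (210 - 42*I) + 4859 = 5069 - 42*I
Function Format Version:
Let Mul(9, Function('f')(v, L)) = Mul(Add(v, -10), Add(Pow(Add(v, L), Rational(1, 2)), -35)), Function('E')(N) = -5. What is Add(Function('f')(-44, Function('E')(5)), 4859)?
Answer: Add(5069, Mul(-42, I)) ≈ Add(5069.0, Mul(-42.000, I))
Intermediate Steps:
Function('f')(v, L) = Mul(Rational(1, 9), Add(-35, Pow(Add(L, v), Rational(1, 2))), Add(-10, v)) (Function('f')(v, L) = Mul(Rational(1, 9), Mul(Add(v, -10), Add(Pow(Add(v, L), Rational(1, 2)), -35))) = Mul(Rational(1, 9), Mul(Add(-10, v), Add(Pow(Add(L, v), Rational(1, 2)), -35))) = Mul(Rational(1, 9), Mul(Add(-10, v), Add(-35, Pow(Add(L, v), Rational(1, 2))))) = Mul(Rational(1, 9), Mul(Add(-35, Pow(Add(L, v), Rational(1, 2))), Add(-10, v))) = Mul(Rational(1, 9), Add(-35, Pow(Add(L, v), Rational(1, 2))), Add(-10, v)))
Add(Function('f')(-44, Function('E')(5)), 4859) = Add(Add(Rational(350, 9), Mul(Rational(-35, 9), -44), Mul(Rational(-10, 9), Pow(Add(-5, -44), Rational(1, 2))), Mul(Rational(1, 9), -44, Pow(Add(-5, -44), Rational(1, 2)))), 4859) = Add(Add(Rational(350, 9), Rational(1540, 9), Mul(Rational(-10, 9), Pow(-49, Rational(1, 2))), Mul(Rational(1, 9), -44, Pow(-49, Rational(1, 2)))), 4859) = Add(Add(Rational(350, 9), Rational(1540, 9), Mul(Rational(-10, 9), Mul(7, I)), Mul(Rational(1, 9), -44, Mul(7, I))), 4859) = Add(Add(Rational(350, 9), Rational(1540, 9), Mul(Rational(-70, 9), I), Mul(Rational(-308, 9), I)), 4859) = Add(Add(210, Mul(-42, I)), 4859) = Add(5069, Mul(-42, I))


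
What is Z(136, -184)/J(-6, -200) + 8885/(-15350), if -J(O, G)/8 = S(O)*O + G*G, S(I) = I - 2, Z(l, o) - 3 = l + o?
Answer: -284592109/491789440 ≈ -0.57869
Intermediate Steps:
Z(l, o) = 3 + l + o (Z(l, o) = 3 + (l + o) = 3 + l + o)
S(I) = -2 + I
J(O, G) = -8*G**2 - 8*O*(-2 + O) (J(O, G) = -8*((-2 + O)*O + G*G) = -8*(O*(-2 + O) + G**2) = -8*(G**2 + O*(-2 + O)) = -8*G**2 - 8*O*(-2 + O))
Z(136, -184)/J(-6, -200) + 8885/(-15350) = (3 + 136 - 184)/(-8*(-200)**2 - 8*(-6)*(-2 - 6)) + 8885/(-15350) = -45/(-8*40000 - 8*(-6)*(-8)) + 8885*(-1/15350) = -45/(-320000 - 384) - 1777/3070 = -45/(-320384) - 1777/3070 = -45*(-1/320384) - 1777/3070 = 45/320384 - 1777/3070 = -284592109/491789440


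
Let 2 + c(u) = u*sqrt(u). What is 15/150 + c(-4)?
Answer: -19/10 - 8*I ≈ -1.9 - 8.0*I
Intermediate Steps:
c(u) = -2 + u**(3/2) (c(u) = -2 + u*sqrt(u) = -2 + u**(3/2))
15/150 + c(-4) = 15/150 + (-2 + (-4)**(3/2)) = (1/150)*15 + (-2 - 8*I) = 1/10 + (-2 - 8*I) = -19/10 - 8*I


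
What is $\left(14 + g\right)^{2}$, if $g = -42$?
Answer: $784$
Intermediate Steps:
$\left(14 + g\right)^{2} = \left(14 - 42\right)^{2} = \left(-28\right)^{2} = 784$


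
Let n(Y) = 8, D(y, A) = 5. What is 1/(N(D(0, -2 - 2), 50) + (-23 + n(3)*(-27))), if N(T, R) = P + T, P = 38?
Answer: -1/196 ≈ -0.0051020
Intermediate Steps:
N(T, R) = 38 + T
1/(N(D(0, -2 - 2), 50) + (-23 + n(3)*(-27))) = 1/((38 + 5) + (-23 + 8*(-27))) = 1/(43 + (-23 - 216)) = 1/(43 - 239) = 1/(-196) = -1/196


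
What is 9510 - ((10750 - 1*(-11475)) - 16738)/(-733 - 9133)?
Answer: 93831147/9866 ≈ 9510.6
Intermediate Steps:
9510 - ((10750 - 1*(-11475)) - 16738)/(-733 - 9133) = 9510 - ((10750 + 11475) - 16738)/(-9866) = 9510 - (22225 - 16738)*(-1)/9866 = 9510 - 5487*(-1)/9866 = 9510 - 1*(-5487/9866) = 9510 + 5487/9866 = 93831147/9866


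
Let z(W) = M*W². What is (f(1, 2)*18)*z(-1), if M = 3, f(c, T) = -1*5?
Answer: -270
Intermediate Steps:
f(c, T) = -5
z(W) = 3*W²
(f(1, 2)*18)*z(-1) = (-5*18)*(3*(-1)²) = -270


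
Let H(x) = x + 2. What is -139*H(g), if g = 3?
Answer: -695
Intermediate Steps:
H(x) = 2 + x
-139*H(g) = -139*(2 + 3) = -139*5 = -695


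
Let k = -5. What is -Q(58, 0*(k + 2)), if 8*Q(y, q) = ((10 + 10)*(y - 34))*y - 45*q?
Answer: -3480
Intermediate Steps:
Q(y, q) = -45*q/8 + y*(-680 + 20*y)/8 (Q(y, q) = (((10 + 10)*(y - 34))*y - 45*q)/8 = ((20*(-34 + y))*y - 45*q)/8 = ((-680 + 20*y)*y - 45*q)/8 = (y*(-680 + 20*y) - 45*q)/8 = (-45*q + y*(-680 + 20*y))/8 = -45*q/8 + y*(-680 + 20*y)/8)
-Q(58, 0*(k + 2)) = -(-85*58 - 0*(-5 + 2) + (5/2)*58²) = -(-4930 - 0*(-3) + (5/2)*3364) = -(-4930 - 45/8*0 + 8410) = -(-4930 + 0 + 8410) = -1*3480 = -3480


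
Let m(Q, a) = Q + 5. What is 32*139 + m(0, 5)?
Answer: 4453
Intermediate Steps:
m(Q, a) = 5 + Q
32*139 + m(0, 5) = 32*139 + (5 + 0) = 4448 + 5 = 4453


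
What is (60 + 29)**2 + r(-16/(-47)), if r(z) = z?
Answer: 372303/47 ≈ 7921.3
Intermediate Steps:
(60 + 29)**2 + r(-16/(-47)) = (60 + 29)**2 - 16/(-47) = 89**2 - 16*(-1/47) = 7921 + 16/47 = 372303/47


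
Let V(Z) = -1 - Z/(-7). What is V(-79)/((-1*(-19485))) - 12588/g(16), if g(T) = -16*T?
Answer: 429229561/8729280 ≈ 49.171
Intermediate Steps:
V(Z) = -1 + Z/7 (V(Z) = -1 - Z*(-1)/7 = -1 - (-1)*Z/7 = -1 + Z/7)
V(-79)/((-1*(-19485))) - 12588/g(16) = (-1 + (1/7)*(-79))/((-1*(-19485))) - 12588/((-16*16)) = (-1 - 79/7)/19485 - 12588/(-256) = -86/7*1/19485 - 12588*(-1/256) = -86/136395 + 3147/64 = 429229561/8729280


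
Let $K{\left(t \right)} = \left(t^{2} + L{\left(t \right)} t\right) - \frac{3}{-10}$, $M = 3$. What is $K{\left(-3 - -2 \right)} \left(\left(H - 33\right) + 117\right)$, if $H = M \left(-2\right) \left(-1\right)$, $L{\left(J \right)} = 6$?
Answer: $-423$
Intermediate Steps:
$H = 6$ ($H = 3 \left(-2\right) \left(-1\right) = \left(-6\right) \left(-1\right) = 6$)
$K{\left(t \right)} = \frac{3}{10} + t^{2} + 6 t$ ($K{\left(t \right)} = \left(t^{2} + 6 t\right) - \frac{3}{-10} = \left(t^{2} + 6 t\right) - - \frac{3}{10} = \left(t^{2} + 6 t\right) + \frac{3}{10} = \frac{3}{10} + t^{2} + 6 t$)
$K{\left(-3 - -2 \right)} \left(\left(H - 33\right) + 117\right) = \left(\frac{3}{10} + \left(-3 - -2\right)^{2} + 6 \left(-3 - -2\right)\right) \left(\left(6 - 33\right) + 117\right) = \left(\frac{3}{10} + \left(-3 + 2\right)^{2} + 6 \left(-3 + 2\right)\right) \left(\left(6 - 33\right) + 117\right) = \left(\frac{3}{10} + \left(-1\right)^{2} + 6 \left(-1\right)\right) \left(-27 + 117\right) = \left(\frac{3}{10} + 1 - 6\right) 90 = \left(- \frac{47}{10}\right) 90 = -423$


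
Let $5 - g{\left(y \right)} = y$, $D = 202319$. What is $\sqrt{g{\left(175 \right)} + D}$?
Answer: $3 \sqrt{22461} \approx 449.61$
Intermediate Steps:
$g{\left(y \right)} = 5 - y$
$\sqrt{g{\left(175 \right)} + D} = \sqrt{\left(5 - 175\right) + 202319} = \sqrt{-170 + 202319} = \sqrt{202149} = 3 \sqrt{22461}$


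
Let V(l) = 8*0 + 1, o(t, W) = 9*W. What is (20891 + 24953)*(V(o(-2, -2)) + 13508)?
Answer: 619306596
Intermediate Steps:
V(l) = 1 (V(l) = 0 + 1 = 1)
(20891 + 24953)*(V(o(-2, -2)) + 13508) = (20891 + 24953)*(1 + 13508) = 45844*13509 = 619306596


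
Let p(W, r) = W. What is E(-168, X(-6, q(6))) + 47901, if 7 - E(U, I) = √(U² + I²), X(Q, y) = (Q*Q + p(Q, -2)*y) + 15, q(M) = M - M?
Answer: 47908 - 15*√137 ≈ 47732.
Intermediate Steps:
q(M) = 0
X(Q, y) = 15 + Q² + Q*y (X(Q, y) = (Q*Q + Q*y) + 15 = (Q² + Q*y) + 15 = 15 + Q² + Q*y)
E(U, I) = 7 - √(I² + U²) (E(U, I) = 7 - √(U² + I²) = 7 - √(I² + U²))
E(-168, X(-6, q(6))) + 47901 = (7 - √((15 + (-6)² - 6*0)² + (-168)²)) + 47901 = (7 - √((15 + 36 + 0)² + 28224)) + 47901 = (7 - √(51² + 28224)) + 47901 = (7 - √(2601 + 28224)) + 47901 = (7 - √30825) + 47901 = (7 - 15*√137) + 47901 = 47908 - 15*√137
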